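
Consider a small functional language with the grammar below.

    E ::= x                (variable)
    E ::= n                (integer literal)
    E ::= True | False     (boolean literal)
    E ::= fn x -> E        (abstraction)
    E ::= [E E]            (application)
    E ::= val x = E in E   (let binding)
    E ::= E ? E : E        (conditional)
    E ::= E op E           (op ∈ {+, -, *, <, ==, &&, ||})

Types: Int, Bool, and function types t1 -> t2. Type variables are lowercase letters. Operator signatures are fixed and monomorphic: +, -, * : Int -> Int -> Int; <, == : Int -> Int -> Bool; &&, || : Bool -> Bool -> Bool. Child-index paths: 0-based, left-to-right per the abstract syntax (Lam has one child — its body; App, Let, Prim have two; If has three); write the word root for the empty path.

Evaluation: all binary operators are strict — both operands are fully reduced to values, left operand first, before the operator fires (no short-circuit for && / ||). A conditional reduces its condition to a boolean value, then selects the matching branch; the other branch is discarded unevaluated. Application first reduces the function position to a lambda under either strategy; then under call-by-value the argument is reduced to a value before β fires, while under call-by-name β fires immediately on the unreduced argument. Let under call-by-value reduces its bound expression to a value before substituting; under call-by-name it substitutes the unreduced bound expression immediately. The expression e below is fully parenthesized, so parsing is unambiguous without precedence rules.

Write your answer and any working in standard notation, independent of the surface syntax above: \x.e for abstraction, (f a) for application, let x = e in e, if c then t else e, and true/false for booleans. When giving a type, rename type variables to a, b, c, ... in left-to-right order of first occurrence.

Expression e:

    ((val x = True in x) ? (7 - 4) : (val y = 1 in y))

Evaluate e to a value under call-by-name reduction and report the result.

Derivation:
step 0: (if (let x = true in x) then (7 - 4) else (let y = 1 in y))
step 1: [let@0] (if true then (7 - 4) else (let y = 1 in y))
step 2: [if@root] (7 - 4)
step 3: [delta@root] 3

Answer: 3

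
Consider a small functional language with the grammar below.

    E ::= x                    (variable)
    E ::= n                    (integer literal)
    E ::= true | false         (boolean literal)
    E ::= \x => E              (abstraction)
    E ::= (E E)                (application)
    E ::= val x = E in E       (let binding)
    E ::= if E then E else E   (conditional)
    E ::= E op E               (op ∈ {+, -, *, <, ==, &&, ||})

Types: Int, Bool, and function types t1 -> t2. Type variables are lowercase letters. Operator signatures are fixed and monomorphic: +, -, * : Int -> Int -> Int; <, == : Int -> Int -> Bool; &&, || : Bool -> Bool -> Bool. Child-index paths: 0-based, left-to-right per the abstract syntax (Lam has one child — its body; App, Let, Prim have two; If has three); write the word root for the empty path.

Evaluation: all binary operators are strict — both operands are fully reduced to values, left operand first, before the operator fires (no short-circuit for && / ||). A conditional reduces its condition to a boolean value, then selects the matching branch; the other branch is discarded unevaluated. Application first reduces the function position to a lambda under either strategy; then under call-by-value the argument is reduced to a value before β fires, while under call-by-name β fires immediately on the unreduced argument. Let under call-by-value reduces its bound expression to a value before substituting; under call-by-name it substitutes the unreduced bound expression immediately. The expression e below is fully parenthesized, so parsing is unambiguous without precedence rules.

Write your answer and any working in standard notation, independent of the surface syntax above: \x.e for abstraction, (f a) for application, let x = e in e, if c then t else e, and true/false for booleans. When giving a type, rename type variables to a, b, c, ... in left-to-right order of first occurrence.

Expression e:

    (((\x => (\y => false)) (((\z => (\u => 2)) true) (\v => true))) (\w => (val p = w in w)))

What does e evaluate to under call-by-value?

Working:
step 0: (((\x.(\y.false)) (((\z.(\u.2)) true) (\v.true))) (\w.(let p = w in w)))
step 1: [beta@0.1.0] (((\x.(\y.false)) ((\u.2) (\v.true))) (\w.(let p = w in w)))
step 2: [beta@0.1] (((\x.(\y.false)) 2) (\w.(let p = w in w)))
step 3: [beta@0] ((\y.false) (\w.(let p = w in w)))
step 4: [beta@root] false

Answer: false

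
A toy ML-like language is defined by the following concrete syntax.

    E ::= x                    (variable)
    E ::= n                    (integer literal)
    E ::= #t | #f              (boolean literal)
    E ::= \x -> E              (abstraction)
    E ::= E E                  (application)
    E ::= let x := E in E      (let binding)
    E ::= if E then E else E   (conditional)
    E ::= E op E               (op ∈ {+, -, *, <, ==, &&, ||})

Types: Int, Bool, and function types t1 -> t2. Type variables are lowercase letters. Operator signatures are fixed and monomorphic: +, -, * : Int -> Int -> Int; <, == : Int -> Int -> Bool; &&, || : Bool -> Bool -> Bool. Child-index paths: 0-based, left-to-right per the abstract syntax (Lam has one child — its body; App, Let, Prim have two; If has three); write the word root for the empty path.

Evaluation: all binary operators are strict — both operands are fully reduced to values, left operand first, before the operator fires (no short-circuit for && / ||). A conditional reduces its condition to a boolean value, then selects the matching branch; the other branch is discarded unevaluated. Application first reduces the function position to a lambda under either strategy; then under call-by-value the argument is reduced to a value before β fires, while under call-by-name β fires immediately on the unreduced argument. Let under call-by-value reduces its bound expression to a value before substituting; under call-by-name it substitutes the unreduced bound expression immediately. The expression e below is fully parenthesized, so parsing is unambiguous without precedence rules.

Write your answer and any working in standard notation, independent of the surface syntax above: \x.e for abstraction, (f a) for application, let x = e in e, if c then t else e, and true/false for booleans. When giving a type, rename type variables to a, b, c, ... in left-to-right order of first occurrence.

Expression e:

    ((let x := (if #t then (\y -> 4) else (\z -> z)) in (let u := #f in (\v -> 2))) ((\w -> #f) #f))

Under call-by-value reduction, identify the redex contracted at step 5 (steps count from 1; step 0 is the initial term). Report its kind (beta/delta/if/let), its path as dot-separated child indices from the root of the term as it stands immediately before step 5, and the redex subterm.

Answer: beta at root : ((\v.2) false)

Trace:
step 0: ((let x = (if true then (\y.4) else (\z.z)) in (let u = false in (\v.2))) ((\w.false) false))
step 1: [if@0.0] ((let x = (\y.4) in (let u = false in (\v.2))) ((\w.false) false))
step 2: [let@0] ((let u = false in (\v.2)) ((\w.false) false))
step 3: [let@0] ((\v.2) ((\w.false) false))
step 4: [beta@1] ((\v.2) false)
step 5: [beta@root] 2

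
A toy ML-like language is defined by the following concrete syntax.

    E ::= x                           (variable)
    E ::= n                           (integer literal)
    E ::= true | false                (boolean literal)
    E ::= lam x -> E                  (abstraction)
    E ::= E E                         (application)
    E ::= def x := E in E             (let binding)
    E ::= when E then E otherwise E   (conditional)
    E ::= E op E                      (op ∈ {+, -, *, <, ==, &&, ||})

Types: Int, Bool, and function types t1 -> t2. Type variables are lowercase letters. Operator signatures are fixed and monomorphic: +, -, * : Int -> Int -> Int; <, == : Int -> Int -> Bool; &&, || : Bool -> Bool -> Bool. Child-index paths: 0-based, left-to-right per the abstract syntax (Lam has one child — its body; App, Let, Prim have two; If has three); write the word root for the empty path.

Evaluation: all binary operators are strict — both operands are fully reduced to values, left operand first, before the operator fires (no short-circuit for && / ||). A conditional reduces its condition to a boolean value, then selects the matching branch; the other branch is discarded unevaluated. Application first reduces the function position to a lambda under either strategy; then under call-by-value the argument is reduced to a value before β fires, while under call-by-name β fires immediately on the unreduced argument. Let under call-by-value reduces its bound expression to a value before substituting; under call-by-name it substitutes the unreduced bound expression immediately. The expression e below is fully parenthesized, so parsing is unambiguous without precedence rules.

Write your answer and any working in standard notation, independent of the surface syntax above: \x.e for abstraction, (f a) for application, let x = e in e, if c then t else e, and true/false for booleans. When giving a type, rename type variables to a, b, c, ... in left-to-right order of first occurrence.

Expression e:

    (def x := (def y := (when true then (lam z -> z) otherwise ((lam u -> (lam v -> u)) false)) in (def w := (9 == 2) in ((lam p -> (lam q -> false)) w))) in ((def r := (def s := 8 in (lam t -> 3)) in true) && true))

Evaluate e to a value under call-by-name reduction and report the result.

Derivation:
step 0: (let x = (let y = (if true then (\z.z) else ((\u.(\v.u)) false)) in (let w = (9 == 2) in ((\p.(\q.false)) w))) in ((let r = (let s = 8 in (\t.3)) in true) && true))
step 1: [let@root] ((let r = (let s = 8 in (\t.3)) in true) && true)
step 2: [let@0] (true && true)
step 3: [delta@root] true

Answer: true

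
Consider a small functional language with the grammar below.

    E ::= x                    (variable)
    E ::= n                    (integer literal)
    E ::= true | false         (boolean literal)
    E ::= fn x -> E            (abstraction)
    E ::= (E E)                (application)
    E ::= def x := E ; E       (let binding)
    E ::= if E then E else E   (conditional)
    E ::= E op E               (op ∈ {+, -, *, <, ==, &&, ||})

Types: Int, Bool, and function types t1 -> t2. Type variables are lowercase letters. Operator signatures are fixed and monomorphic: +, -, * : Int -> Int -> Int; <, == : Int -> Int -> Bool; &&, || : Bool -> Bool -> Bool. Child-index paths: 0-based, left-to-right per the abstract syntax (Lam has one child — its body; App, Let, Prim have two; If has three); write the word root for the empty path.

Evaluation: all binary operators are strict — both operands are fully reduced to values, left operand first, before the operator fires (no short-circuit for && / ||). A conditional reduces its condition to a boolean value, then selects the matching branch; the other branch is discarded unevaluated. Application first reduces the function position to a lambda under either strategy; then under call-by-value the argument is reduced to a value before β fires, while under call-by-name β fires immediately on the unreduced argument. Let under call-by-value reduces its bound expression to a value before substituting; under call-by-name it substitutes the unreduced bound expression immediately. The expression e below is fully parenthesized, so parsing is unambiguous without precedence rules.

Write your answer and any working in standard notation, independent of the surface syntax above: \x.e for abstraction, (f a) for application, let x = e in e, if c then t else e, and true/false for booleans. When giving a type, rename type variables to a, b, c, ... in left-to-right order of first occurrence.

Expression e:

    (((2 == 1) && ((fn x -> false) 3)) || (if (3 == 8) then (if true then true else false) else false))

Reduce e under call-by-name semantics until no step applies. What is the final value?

Answer: false

Trace:
step 0: (((2 == 1) && ((\x.false) 3)) || (if (3 == 8) then (if true then true else false) else false))
step 1: [delta@0.0] ((false && ((\x.false) 3)) || (if (3 == 8) then (if true then true else false) else false))
step 2: [beta@0.1] ((false && false) || (if (3 == 8) then (if true then true else false) else false))
step 3: [delta@0] (false || (if (3 == 8) then (if true then true else false) else false))
step 4: [delta@1.0] (false || (if false then (if true then true else false) else false))
step 5: [if@1] (false || false)
step 6: [delta@root] false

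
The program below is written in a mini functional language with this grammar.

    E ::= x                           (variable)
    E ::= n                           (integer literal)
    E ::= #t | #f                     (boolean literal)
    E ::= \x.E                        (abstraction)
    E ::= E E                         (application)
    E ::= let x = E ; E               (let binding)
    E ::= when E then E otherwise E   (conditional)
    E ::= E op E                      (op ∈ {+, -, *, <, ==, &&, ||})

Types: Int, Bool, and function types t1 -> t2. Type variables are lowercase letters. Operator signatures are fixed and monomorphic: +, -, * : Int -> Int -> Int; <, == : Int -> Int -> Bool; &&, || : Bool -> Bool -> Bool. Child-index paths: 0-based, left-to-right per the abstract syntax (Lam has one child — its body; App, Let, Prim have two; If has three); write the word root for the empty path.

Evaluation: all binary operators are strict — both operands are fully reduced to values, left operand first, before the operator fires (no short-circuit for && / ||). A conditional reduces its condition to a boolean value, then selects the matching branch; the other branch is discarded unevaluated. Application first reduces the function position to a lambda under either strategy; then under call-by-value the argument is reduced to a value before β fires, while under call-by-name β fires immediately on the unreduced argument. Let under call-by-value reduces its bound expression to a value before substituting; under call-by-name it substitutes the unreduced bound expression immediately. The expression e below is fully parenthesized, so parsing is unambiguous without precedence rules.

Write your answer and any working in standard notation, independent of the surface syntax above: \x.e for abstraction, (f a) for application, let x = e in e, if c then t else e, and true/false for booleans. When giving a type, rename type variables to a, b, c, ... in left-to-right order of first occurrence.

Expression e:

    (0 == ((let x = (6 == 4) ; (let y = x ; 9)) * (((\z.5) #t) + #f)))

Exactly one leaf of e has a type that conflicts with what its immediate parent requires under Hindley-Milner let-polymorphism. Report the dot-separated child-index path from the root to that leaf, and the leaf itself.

Answer: 1.1.1 : false

Trace:
  unify Int ~ Int
  unify Int ~ Int
  unify Int ~ Int
let x : Bool
x : Bool
let y : Bool
  unify Int ~ Int
\z._ : a -> Int
  unify a -> Int ~ Bool -> b
  unify a ~ Bool
  unify Int ~ b
_ _ : Int
  unify Int ~ Int
  unify Bool ~ Int
  FAIL: mismatch Bool ~ Int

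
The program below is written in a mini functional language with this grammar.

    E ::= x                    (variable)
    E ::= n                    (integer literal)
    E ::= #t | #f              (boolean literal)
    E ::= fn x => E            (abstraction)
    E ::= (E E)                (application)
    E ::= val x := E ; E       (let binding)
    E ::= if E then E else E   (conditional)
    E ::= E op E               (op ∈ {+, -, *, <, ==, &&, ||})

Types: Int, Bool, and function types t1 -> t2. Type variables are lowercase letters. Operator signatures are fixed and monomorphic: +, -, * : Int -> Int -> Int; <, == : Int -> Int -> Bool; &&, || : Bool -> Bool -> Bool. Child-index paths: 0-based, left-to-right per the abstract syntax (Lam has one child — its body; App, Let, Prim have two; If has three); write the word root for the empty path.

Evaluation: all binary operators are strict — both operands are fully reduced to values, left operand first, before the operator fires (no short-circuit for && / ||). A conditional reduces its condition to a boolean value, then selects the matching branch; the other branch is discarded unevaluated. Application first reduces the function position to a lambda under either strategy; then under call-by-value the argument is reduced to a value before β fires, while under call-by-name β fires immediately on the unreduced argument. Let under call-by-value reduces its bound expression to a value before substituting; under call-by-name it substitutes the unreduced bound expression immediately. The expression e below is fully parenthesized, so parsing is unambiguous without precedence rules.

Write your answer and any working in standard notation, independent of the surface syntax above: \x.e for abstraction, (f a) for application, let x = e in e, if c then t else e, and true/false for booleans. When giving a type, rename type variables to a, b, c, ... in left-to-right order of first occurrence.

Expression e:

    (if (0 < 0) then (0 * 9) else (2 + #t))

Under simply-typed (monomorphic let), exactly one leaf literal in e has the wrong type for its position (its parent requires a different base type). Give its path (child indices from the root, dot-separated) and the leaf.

Derivation:
  unify Int ~ Int
  unify Int ~ Int
  unify Bool ~ Bool
  unify Int ~ Int
  unify Int ~ Int
  unify Int ~ Int
  unify Bool ~ Int
  FAIL: mismatch Bool ~ Int

Answer: 2.1 : true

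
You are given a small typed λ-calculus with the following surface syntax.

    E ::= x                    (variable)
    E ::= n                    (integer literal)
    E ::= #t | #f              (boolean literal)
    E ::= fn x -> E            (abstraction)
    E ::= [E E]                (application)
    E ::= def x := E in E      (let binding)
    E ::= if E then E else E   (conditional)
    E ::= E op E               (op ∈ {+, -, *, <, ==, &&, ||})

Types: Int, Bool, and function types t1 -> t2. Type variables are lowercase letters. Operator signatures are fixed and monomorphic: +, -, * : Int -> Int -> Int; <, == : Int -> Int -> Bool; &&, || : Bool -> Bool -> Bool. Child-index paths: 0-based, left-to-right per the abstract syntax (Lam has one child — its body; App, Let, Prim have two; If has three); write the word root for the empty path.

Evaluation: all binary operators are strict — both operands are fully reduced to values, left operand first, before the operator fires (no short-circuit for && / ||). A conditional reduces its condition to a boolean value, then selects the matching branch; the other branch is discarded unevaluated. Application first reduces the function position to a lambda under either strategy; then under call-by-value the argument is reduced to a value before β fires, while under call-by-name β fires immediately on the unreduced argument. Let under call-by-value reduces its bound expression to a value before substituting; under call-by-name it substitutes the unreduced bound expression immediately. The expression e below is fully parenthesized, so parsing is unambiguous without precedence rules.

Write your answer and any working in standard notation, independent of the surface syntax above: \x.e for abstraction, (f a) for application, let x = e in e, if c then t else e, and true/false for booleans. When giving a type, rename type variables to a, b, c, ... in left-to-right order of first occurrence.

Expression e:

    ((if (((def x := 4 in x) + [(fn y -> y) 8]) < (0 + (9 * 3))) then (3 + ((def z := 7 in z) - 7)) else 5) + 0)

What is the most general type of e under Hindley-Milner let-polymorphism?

Derivation:
let x : Int
x : Int
  unify Int ~ Int
y : a
\y._ : a -> a
  unify a -> a ~ Int -> b
  unify a ~ Int
  unify Int ~ b
_ _ : Int
  unify Int ~ Int
  unify Int ~ Int
  unify Int ~ Int
  unify Int ~ Int
  unify Int ~ Int
  unify Int ~ Int
  unify Int ~ Int
  unify Bool ~ Bool
  unify Int ~ Int
let z : Int
z : Int
  unify Int ~ Int
  unify Int ~ Int
  unify Int ~ Int
  unify Int ~ Int
  unify Int ~ Int
  unify Int ~ Int

Answer: Int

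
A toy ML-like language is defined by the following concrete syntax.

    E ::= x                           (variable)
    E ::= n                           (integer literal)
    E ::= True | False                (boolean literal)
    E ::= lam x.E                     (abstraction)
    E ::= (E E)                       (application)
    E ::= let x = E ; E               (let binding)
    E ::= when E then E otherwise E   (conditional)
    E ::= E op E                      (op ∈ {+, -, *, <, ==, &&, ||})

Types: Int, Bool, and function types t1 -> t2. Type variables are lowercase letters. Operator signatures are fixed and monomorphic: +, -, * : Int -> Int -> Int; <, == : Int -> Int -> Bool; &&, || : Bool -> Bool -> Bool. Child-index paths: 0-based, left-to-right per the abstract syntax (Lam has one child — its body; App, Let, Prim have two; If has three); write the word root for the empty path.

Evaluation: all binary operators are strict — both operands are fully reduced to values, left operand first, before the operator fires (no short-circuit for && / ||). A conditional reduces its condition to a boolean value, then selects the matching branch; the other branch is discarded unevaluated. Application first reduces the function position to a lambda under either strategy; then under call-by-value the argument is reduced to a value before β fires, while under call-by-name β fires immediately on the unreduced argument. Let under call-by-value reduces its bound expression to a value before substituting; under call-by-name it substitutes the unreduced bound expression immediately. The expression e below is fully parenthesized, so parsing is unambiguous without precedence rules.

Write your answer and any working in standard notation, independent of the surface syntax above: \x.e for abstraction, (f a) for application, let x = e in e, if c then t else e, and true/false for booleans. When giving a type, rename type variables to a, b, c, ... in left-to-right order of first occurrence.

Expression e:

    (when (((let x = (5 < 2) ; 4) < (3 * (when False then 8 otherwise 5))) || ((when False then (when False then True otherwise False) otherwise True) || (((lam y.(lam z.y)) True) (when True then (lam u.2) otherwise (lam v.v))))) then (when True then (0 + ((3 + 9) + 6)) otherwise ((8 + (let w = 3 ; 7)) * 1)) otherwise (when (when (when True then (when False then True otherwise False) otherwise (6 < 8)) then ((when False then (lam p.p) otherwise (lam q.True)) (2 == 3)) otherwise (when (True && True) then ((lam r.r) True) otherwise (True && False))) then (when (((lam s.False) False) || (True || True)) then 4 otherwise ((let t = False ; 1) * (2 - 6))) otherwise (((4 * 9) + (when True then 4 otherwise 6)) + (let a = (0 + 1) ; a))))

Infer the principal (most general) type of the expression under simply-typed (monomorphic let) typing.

Derivation:
  unify Int ~ Int
  unify Int ~ Int
let x : Bool
  unify Int ~ Int
  unify Int ~ Int
  unify Bool ~ Bool
  unify Int ~ Int
  unify Int ~ Int
  unify Int ~ Int
  unify Bool ~ Bool
  unify Bool ~ Bool
  unify Bool ~ Bool
  unify Bool ~ Bool
  unify Bool ~ Bool
  unify Bool ~ Bool
y : a
\z._ : b -> a
\y._ : a -> b -> a
  unify a -> b -> a ~ Bool -> c
  unify a ~ Bool
  unify b -> Bool ~ c
_ _ : b -> Bool
  unify Bool ~ Bool
\u._ : d -> Int
v : e
\v._ : e -> e
  unify d -> Int ~ e -> e
  unify d ~ e
  unify Int ~ e
  unify b -> Bool ~ (Int -> Int) -> f
  unify b ~ Int -> Int
  unify Bool ~ f
_ _ : Bool
  unify Bool ~ Bool
  unify Bool ~ Bool
  unify Bool ~ Bool
  unify Bool ~ Bool
  unify Int ~ Int
  unify Int ~ Int
  unify Int ~ Int
  unify Int ~ Int
  unify Int ~ Int
  unify Int ~ Int
  unify Int ~ Int
let w : Int
  unify Int ~ Int
  unify Int ~ Int
  unify Int ~ Int
  unify Int ~ Int
  unify Bool ~ Bool
  unify Bool ~ Bool
  unify Bool ~ Bool
  unify Int ~ Int
  unify Int ~ Int
  unify Bool ~ Bool
  unify Bool ~ Bool
  unify Bool ~ Bool
p : g
\p._ : g -> g
\q._ : h -> Bool
  unify g -> g ~ h -> Bool
  unify g ~ h
  unify h ~ Bool
  unify Int ~ Int
  unify Int ~ Int
  unify Bool -> Bool ~ Bool -> i
  unify Bool ~ Bool
  unify Bool ~ i
_ _ : Bool
  unify Bool ~ Bool
  unify Bool ~ Bool
  unify Bool ~ Bool
r : j
\r._ : j -> j
  unify j -> j ~ Bool -> k
  unify j ~ Bool
  unify Bool ~ k
_ _ : Bool
  unify Bool ~ Bool
  unify Bool ~ Bool
  unify Bool ~ Bool
  unify Bool ~ Bool
  unify Bool ~ Bool
\s._ : l -> Bool
  unify l -> Bool ~ Bool -> m
  unify l ~ Bool
  unify Bool ~ m
_ _ : Bool
  unify Bool ~ Bool
  unify Bool ~ Bool
  unify Bool ~ Bool
  unify Bool ~ Bool
  unify Bool ~ Bool
let t : Bool
  unify Int ~ Int
  unify Int ~ Int
  unify Int ~ Int
  unify Int ~ Int
  unify Int ~ Int
  unify Int ~ Int
  unify Int ~ Int
  unify Int ~ Int
  unify Bool ~ Bool
  unify Int ~ Int
  unify Int ~ Int
  unify Int ~ Int
  unify Int ~ Int
  unify Int ~ Int
let a : Int
a : Int
  unify Int ~ Int
  unify Int ~ Int
  unify Int ~ Int

Answer: Int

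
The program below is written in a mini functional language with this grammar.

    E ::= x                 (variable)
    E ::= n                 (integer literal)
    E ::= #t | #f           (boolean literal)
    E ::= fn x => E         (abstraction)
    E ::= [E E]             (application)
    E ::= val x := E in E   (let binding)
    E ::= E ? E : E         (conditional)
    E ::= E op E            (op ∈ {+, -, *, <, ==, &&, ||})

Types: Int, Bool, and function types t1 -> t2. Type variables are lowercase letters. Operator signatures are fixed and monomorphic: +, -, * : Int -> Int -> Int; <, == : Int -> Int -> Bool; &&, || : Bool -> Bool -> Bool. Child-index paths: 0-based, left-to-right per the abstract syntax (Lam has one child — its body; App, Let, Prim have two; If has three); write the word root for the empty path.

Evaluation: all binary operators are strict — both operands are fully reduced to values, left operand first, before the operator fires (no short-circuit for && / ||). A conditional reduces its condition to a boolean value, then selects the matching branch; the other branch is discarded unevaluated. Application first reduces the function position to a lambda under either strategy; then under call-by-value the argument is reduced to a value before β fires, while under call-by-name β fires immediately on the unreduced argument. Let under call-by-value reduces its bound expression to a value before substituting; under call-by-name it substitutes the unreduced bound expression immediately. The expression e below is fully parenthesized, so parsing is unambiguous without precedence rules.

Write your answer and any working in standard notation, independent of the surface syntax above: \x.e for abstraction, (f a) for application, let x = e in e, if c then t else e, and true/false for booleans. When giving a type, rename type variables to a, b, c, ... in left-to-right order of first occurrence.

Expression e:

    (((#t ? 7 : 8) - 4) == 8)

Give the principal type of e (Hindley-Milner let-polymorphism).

Working:
  unify Bool ~ Bool
  unify Int ~ Int
  unify Int ~ Int
  unify Int ~ Int
  unify Int ~ Int
  unify Int ~ Int

Answer: Bool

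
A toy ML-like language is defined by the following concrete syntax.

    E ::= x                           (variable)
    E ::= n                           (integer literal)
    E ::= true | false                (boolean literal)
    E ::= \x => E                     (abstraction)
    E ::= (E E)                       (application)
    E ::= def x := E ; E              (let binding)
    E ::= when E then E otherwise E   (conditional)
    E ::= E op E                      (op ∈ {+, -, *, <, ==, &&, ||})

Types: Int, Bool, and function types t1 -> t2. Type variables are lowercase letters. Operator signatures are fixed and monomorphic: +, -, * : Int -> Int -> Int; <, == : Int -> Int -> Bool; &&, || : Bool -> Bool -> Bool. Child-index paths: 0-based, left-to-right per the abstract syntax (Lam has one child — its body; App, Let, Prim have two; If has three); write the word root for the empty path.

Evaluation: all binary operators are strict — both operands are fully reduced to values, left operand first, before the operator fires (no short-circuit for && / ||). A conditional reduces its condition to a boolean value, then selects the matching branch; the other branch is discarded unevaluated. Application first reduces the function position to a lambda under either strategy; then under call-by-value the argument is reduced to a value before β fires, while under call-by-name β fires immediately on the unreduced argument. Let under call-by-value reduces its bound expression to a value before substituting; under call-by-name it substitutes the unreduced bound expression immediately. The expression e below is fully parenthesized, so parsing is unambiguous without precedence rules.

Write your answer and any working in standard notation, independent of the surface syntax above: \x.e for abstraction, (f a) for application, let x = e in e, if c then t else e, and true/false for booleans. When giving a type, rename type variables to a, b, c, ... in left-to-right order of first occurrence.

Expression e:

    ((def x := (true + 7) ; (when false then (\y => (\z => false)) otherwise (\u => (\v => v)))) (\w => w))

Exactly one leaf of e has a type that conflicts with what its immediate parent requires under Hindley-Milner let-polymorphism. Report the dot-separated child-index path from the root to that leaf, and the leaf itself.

Answer: 0.0.0 : true

Derivation:
  unify Bool ~ Int
  FAIL: mismatch Bool ~ Int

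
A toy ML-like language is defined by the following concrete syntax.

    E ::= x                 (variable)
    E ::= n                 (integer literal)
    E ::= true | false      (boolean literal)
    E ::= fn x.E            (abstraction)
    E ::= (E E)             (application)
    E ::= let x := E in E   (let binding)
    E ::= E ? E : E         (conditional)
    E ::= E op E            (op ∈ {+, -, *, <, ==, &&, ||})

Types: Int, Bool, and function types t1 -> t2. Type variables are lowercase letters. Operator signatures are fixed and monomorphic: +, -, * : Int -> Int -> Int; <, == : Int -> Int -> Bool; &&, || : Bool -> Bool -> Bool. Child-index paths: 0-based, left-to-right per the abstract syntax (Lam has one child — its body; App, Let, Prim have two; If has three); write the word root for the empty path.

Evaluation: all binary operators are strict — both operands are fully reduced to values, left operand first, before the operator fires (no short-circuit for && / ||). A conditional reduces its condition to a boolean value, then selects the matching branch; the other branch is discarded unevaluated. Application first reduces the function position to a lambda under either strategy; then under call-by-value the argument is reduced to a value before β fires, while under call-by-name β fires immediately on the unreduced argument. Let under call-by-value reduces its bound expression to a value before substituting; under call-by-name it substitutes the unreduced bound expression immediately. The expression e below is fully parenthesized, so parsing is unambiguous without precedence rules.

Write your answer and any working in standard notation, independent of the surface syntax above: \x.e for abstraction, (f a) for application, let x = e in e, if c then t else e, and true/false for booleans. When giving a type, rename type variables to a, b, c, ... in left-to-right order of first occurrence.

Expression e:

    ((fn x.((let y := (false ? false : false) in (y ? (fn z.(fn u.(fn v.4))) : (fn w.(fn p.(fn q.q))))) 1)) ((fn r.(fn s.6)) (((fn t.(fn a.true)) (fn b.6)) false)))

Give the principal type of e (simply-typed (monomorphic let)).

Working:
  unify Bool ~ Bool
  unify Bool ~ Bool
let y : Bool
y : Bool
  unify Bool ~ Bool
\v._ : d -> Int
\u._ : c -> d -> Int
\z._ : b -> c -> d -> Int
q : g
\q._ : g -> g
\p._ : f -> g -> g
\w._ : e -> f -> g -> g
  unify b -> c -> d -> Int ~ e -> f -> g -> g
  unify b ~ e
  unify c -> d -> Int ~ f -> g -> g
  unify c ~ f
  unify d -> Int ~ g -> g
  unify d ~ g
  unify Int ~ g
  unify e -> f -> Int -> Int ~ Int -> h
  unify e ~ Int
  unify f -> Int -> Int ~ h
_ _ : f -> Int -> Int
\x._ : a -> f -> Int -> Int
\s._ : j -> Int
\r._ : i -> j -> Int
\a._ : l -> Bool
\t._ : k -> l -> Bool
\b._ : m -> Int
  unify k -> l -> Bool ~ (m -> Int) -> n
  unify k ~ m -> Int
  unify l -> Bool ~ n
_ _ : l -> Bool
  unify l -> Bool ~ Bool -> o
  unify l ~ Bool
  unify Bool ~ o
_ _ : Bool
  unify i -> j -> Int ~ Bool -> p
  unify i ~ Bool
  unify j -> Int ~ p
_ _ : j -> Int
  unify a -> f -> Int -> Int ~ (j -> Int) -> q
  unify a ~ j -> Int
  unify f -> Int -> Int ~ q
_ _ : f -> Int -> Int

Answer: a -> Int -> Int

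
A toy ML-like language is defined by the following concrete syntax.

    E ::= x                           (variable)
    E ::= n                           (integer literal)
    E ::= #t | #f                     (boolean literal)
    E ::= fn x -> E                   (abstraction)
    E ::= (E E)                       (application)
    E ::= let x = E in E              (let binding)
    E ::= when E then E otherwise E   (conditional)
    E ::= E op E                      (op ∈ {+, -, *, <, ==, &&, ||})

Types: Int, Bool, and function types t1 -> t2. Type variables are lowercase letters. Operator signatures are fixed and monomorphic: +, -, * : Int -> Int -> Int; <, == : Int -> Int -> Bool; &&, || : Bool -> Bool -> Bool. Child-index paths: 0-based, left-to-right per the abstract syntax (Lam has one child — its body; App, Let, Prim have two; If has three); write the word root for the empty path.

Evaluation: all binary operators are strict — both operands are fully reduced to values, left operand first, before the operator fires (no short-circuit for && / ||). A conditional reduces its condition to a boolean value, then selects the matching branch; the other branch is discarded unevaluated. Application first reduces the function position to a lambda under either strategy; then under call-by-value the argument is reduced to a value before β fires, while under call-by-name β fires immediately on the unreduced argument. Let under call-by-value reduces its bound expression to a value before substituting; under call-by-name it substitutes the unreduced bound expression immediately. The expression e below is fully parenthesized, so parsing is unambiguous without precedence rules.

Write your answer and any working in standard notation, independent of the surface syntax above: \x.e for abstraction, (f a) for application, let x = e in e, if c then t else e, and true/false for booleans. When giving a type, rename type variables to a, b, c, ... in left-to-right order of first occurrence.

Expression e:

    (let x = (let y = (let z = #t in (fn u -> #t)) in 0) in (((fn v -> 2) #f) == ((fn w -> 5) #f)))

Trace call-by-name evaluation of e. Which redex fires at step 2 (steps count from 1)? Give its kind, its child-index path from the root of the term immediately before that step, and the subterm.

Answer: beta at 0 : ((\v.2) false)

Trace:
step 0: (let x = (let y = (let z = true in (\u.true)) in 0) in (((\v.2) false) == ((\w.5) false)))
step 1: [let@root] (((\v.2) false) == ((\w.5) false))
step 2: [beta@0] (2 == ((\w.5) false))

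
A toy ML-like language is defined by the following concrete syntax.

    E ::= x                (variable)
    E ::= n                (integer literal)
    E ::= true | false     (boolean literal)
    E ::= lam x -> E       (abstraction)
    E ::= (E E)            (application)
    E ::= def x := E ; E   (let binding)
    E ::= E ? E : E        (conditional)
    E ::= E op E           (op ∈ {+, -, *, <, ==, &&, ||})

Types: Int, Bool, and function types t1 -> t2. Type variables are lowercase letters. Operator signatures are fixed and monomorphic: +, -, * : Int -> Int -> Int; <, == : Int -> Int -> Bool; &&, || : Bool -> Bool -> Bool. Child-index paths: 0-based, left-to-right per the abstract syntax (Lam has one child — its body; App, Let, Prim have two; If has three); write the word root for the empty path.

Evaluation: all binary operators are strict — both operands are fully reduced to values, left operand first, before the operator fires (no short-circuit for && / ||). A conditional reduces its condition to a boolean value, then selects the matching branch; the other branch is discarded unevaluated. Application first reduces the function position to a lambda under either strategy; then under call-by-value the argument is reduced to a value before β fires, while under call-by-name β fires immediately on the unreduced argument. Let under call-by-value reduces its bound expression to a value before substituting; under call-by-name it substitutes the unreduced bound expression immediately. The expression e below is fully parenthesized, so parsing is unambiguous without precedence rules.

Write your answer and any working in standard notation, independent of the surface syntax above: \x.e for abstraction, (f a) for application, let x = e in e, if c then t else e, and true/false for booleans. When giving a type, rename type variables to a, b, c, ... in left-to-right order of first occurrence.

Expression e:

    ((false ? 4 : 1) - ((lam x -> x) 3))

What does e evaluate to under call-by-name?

Answer: -2

Derivation:
step 0: ((if false then 4 else 1) - ((\x.x) 3))
step 1: [if@0] (1 - ((\x.x) 3))
step 2: [beta@1] (1 - 3)
step 3: [delta@root] -2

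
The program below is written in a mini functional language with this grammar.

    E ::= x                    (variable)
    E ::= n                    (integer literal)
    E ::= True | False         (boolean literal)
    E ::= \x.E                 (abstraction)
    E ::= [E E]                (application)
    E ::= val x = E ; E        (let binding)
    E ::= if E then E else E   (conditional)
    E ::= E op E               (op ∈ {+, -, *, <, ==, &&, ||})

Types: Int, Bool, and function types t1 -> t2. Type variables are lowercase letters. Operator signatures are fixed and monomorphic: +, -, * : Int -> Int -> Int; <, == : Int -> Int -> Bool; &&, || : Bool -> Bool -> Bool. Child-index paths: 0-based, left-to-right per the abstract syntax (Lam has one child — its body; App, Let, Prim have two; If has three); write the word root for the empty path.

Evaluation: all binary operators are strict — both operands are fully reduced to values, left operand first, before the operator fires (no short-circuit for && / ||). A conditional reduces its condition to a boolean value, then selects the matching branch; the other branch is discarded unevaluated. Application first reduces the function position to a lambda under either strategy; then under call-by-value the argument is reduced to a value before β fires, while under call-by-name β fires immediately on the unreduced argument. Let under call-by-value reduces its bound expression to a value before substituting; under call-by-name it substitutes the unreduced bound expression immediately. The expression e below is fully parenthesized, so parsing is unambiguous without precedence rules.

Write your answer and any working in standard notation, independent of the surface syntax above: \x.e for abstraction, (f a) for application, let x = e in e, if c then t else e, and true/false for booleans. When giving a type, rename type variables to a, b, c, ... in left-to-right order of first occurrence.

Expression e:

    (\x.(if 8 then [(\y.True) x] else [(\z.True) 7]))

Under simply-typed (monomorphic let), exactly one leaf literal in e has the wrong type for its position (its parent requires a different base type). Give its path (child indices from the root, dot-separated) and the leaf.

Trace:
  unify Int ~ Bool
  FAIL: mismatch Int ~ Bool

Answer: 0.0 : 8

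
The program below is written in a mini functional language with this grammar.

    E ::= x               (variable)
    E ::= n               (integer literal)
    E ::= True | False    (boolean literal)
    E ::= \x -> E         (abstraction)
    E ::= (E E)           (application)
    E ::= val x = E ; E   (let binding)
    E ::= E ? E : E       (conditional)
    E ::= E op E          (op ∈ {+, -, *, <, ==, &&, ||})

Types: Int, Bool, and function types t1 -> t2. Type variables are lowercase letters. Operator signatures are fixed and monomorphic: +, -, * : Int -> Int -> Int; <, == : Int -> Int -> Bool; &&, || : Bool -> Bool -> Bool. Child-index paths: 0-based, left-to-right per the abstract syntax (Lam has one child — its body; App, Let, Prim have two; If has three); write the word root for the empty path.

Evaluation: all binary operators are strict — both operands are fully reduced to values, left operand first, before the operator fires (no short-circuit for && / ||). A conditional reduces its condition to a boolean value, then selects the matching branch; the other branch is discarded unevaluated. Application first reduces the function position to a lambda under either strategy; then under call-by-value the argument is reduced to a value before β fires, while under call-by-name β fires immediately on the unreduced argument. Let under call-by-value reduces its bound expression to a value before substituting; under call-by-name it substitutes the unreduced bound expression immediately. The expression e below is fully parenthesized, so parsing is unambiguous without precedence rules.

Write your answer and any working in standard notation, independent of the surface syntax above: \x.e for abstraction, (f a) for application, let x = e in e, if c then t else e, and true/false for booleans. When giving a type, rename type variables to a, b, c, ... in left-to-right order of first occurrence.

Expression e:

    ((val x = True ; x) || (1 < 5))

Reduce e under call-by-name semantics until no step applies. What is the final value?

Answer: true

Derivation:
step 0: ((let x = true in x) || (1 < 5))
step 1: [let@0] (true || (1 < 5))
step 2: [delta@1] (true || true)
step 3: [delta@root] true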